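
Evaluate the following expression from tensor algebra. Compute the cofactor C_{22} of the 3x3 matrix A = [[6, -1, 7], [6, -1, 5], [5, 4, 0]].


To find cofactor C_{22}, delete row 2 and column 2.
The resulting 2x2 submatrix is: [[6, 7], [5, 0]]
Minor M_{22} = 6*0 - 7*5
  = 0 - 35 = -35
Sign = (-1)^(2+2) = (-1)^4 = 1
Cofactor C_{22} = 1 * -35 = -35

-35


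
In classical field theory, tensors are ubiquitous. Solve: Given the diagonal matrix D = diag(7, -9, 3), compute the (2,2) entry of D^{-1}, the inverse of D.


For a diagonal matrix, the inverse has entries (D^{-1})_{ii} = 1/d_{ii}.
The diagonal entries are: d_{11} = 7, d_{22} = -9, d_{33} = 3
We need (D^{-1})_{22} = 1/d_{22} = 1/-9 = -1/9

-1/9


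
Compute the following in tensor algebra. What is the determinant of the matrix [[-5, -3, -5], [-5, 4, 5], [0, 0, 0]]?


Expanding along the first row, det(A) = a11*M_11 - a12*M_12 + a13*M_13, where M_1j is the (1,j) minor.
Minor M_11 = 4*0 - 5*0 = 0
Minor M_12 = -5*0 - 5*0 = 0
Minor M_13 = -5*0 - 4*0 = 0
det = -5*(0) - -3*(0) + -5*(0)
    = 0 - 0 + 0
    = 0

0


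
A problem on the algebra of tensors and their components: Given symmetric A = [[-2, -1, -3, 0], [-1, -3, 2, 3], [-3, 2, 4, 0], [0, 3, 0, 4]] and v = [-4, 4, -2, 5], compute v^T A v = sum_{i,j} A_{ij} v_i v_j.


First compute Av:
(Av)_1 = -2*-4 + -1*4 + -3*-2 + 0*5 = 10
(Av)_2 = -1*-4 + -3*4 + 2*-2 + 3*5 = 3
(Av)_3 = -3*-4 + 2*4 + 4*-2 + 0*5 = 12
(Av)_4 = 0*-4 + 3*4 + 0*-2 + 4*5 = 32
Av = [10, 3, 12, 32]
Then v^T (Av) = -4*10 + 4*3 + -2*12 + 5*32
= -40 + 12 + -24 + 160 = 108

108


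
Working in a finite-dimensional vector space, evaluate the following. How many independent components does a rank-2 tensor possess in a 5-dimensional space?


The number of components of a rank-r tensor in d dimensions is d^r.
Here d = 5 and r = 2.
5^2 = 25

25


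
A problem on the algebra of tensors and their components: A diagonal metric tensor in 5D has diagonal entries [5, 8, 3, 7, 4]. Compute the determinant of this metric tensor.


For a diagonal metric, the determinant is the product of diagonal entries.
Diagonal entries: 5, 8, 3, 7, 4
det(g) = 5 * 8 * 3 * 7 * 4 = 3360

3360


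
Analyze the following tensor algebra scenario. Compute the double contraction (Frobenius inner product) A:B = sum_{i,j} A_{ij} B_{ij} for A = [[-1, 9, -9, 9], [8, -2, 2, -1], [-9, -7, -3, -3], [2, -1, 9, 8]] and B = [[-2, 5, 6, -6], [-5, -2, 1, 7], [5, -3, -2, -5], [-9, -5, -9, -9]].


A:B = sum over all i,j of A_{ij} * B_{ij}.
Row 1: -1*-2=2, 9*5=45, -9*6=-54, 9*-6=-54 => row sum = -61
Row 2: 8*-5=-40, -2*-2=4, 2*1=2, -1*7=-7 => row sum = -41
Row 3: -9*5=-45, -7*-3=21, -3*-2=6, -3*-5=15 => row sum = -3
Row 4: 2*-9=-18, -1*-5=5, 9*-9=-81, 8*-9=-72 => row sum = -166
Total = -61 + -41 + -3 + -166 = -271

-271


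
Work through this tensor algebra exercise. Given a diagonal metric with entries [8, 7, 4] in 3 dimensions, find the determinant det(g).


For a diagonal metric, the determinant is the product of diagonal entries.
Diagonal entries: 8, 7, 4
det(g) = 8 * 7 * 4 = 224

224


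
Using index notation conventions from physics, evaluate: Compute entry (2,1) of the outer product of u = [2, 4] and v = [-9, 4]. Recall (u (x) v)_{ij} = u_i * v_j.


The outer product entry T_{ij} = u_i * v_j.
We need i=2, j=1.
u_2 = 4, v_1 = -9
T_{2,1} = 4 * -9 = -36

-36


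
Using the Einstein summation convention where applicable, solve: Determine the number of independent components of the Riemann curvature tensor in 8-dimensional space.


The Riemann tensor in d dimensions has d^2(d^2 - 1)/12 independent components.
d = 8, so d^2 = 64
d^2 - 1 = 63
d^2(d^2 - 1) = 64 * 63 = 4032
Divide by 12: 4032 / 12 = 336

336


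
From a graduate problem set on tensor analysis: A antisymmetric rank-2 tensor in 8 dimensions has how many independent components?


A antisymmetric rank-2 tensor in d dimensions has d(d-1)/2 independent components.
d = 8
d(d-1)/2 = 8 * 7 / 2 = 56 / 2 = 28

28


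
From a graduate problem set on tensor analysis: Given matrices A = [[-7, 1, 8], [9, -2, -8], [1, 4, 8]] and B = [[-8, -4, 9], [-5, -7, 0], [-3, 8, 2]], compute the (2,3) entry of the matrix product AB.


(AB)_{ij} = sum_k A_{ik} B_{kj}.
For i=2, j=3:
A_{21} * B_{13} = 9 * 9 = 81
A_{22} * B_{23} = -2 * 0 = 0
A_{23} * B_{33} = -8 * 2 = -16
Sum = 81 + 0 + -16 = 65

65


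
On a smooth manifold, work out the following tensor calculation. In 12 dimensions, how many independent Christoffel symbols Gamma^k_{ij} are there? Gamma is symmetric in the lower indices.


Christoffel symbols Gamma^k_{ij} are symmetric in i,j, so there are d * d(d+1)/2 independent symbols.
d = 12
d(d+1)/2 = 12 * 13 / 2 = 78
Total = 12 * 78 = 936

936


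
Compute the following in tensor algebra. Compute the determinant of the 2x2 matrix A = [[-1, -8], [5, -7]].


For a 2x2 matrix [[a, b], [c, d]], det = a*d - b*c.
a = -1, b = -8, c = 5, d = -7
a*d = -1 * -7 = 7
b*c = -8 * 5 = -40
det = 7 - -40 = 47

47


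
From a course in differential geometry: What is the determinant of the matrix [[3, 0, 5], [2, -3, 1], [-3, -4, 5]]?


Expanding along the first row, det(A) = a11*M_11 - a12*M_12 + a13*M_13, where M_1j is the (1,j) minor.
Minor M_11 = -3*5 - 1*-4 = -11
Minor M_12 = 2*5 - 1*-3 = 13
Minor M_13 = 2*-4 - -3*-3 = -17
det = 3*(-11) - 0*(13) + 5*(-17)
    = -33 - 0 + -85
    = -118

-118


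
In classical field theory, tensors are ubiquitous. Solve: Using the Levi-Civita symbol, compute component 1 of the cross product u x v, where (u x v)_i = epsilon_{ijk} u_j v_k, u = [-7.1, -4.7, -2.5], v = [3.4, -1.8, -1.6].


(u x v)_1 = sum_{j,k} epsilon_{1jk} u_j v_k. Only permutations of (1,2,3) contribute; the two non-zero terms are:
eps_{123} u_2 v_3 = 1 * -4.7 * -1.6 = 7.52
eps_{132} u_3 v_2 = -1 * -2.5 * -1.8 = -4.5
(u x v)_1 = 3.02

3.02


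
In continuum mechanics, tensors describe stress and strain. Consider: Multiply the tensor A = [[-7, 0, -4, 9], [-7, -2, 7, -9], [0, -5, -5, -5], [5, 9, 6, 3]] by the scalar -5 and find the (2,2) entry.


Scalar multiplication: (cA)_{ij} = c * A_{ij}.
c = -5
A_{22} = -2
(cA)_{22} = -5 * -2 = 10

10


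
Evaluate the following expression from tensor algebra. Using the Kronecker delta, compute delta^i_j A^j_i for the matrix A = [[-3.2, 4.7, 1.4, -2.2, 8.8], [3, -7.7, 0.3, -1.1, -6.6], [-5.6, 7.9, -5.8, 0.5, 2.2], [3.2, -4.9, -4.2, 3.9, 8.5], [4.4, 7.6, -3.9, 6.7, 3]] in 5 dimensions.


The contraction (trace) of a rank-2 tensor is the sum of its diagonal elements.
Diagonal entries: A[1,1] = -3.2, A[2,2] = -7.7, A[3,3] = -5.8, A[4,4] = 3.9, A[5,5] = 3
Tr(A) = -3.2 + -7.7 + -5.8 + 3.9 + 3 = -9.8

-9.8


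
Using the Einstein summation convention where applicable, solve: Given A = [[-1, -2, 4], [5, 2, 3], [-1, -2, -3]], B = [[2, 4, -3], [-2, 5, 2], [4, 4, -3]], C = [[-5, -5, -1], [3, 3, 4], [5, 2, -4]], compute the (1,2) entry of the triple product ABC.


(ABC)_{12} = sum_m (AB)_{1m} C_{m2}. First compute row 1 of AB.
(AB)_{11} = -1*2 + -2*-2 + 4*4 = 18
(AB)_{12} = -1*4 + -2*5 + 4*4 = 2
(AB)_{13} = -1*-3 + -2*2 + 4*-3 = -13
Now contract with column 2 of C:
(AB)_{11} * C_{12} = 18 * -5 = -90
(AB)_{12} * C_{22} = 2 * 3 = 6
(AB)_{13} * C_{32} = -13 * 2 = -26
(ABC)_{12} = -90 + 6 + -26 = -110

-110


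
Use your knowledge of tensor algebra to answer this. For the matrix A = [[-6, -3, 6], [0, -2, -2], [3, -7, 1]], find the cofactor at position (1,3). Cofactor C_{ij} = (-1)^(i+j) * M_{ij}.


To find cofactor C_{13}, delete row 1 and column 3.
The resulting 2x2 submatrix is: [[0, -2], [3, -7]]
Minor M_{13} = 0*-7 - -2*3
  = 0 - -6 = 6
Sign = (-1)^(1+3) = (-1)^4 = 1
Cofactor C_{13} = 1 * 6 = 6

6


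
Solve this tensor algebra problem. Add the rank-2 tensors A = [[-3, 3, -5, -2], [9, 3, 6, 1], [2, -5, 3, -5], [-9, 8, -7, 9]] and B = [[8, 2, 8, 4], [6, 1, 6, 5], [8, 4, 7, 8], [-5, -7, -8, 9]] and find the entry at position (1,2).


Tensor addition is component-wise: (A + B)_{ij} = A_{ij} + B_{ij}.
A_{12} = 3
B_{12} = 2
(A + B)_{12} = 3 + 2 = 5

5


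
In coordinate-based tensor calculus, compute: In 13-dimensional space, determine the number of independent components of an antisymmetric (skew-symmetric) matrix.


An antisymmetric rank-2 tensor satisfies A_{ij} = -A_{ji}, so diagonal entries are zero.
The independent components are the upper-triangular entries: C(n, 2) = n(n-1)/2.
n = 13
C(13, 2) = 13 * 12 / 2 = 156 / 2 = 78

78


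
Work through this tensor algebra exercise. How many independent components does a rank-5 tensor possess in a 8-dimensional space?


The number of components of a rank-r tensor in d dimensions is d^r.
Here d = 8 and r = 5.
8^5 = 32768

32768


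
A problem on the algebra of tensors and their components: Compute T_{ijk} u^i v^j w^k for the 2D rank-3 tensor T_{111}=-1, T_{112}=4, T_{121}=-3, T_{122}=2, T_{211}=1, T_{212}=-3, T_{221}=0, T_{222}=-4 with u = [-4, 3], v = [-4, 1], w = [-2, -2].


S = sum over i,j,k of T_{ijk} u_i v_j w_k. Expanding all 8 terms:
T_{111}*u_1*v_1*w_1 = -1*-4*-4*-2 = 32  (running total: 32)
T_{112}*u_1*v_1*w_2 = 4*-4*-4*-2 = -128  (running total: -96)
T_{121}*u_1*v_2*w_1 = -3*-4*1*-2 = -24  (running total: -120)
T_{122}*u_1*v_2*w_2 = 2*-4*1*-2 = 16  (running total: -104)
T_{211}*u_2*v_1*w_1 = 1*3*-4*-2 = 24  (running total: -80)
T_{212}*u_2*v_1*w_2 = -3*3*-4*-2 = -72  (running total: -152)
T_{221}*u_2*v_2*w_1 = 0*3*1*-2 = 0  (running total: -152)
T_{222}*u_2*v_2*w_2 = -4*3*1*-2 = 24  (running total: -128)
S = -128

-128


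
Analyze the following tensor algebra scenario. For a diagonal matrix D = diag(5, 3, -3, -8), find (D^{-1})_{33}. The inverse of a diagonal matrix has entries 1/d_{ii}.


For a diagonal matrix, the inverse has entries (D^{-1})_{ii} = 1/d_{ii}.
The diagonal entries are: d_{11} = 5, d_{22} = 3, d_{33} = -3, d_{44} = -8
We need (D^{-1})_{33} = 1/d_{33} = 1/-3 = -1/3

-1/3


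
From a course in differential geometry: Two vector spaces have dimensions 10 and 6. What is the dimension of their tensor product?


The dimension of a tensor product is the product of dimensions.
dim(V) = 10, dim(W) = 6
dim(V (x) W) = 10 * 6 = 60

60


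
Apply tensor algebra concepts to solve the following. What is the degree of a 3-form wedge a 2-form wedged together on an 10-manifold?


The degree of a wedge product is the sum of the degrees of the individual forms.
Degrees: 3, 2
Total degree = 3 + 2 = 5

5


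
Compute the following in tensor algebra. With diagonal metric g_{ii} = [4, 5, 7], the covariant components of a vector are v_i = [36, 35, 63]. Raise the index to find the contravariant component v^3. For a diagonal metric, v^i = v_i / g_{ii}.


To raise an index with a diagonal metric: v^i = v_i / g_{ii}.
For index 3: v_3 = 63, g_{33} = 7
v^3 = 63 / 7 = 9

9


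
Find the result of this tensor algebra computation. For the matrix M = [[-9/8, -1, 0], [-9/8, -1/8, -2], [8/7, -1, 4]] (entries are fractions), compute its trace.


The trace is the sum of diagonal entries.
Diagonal: M[1,1] = -9/8, M[2,2] = -1/8, M[3,3] = 4
Tr(M) = -9/8 + -1/8 + 4
Computing step by step:
After adding M[1,1]: -9/8
After adding M[2,2]: -5/4
After adding M[3,3]: 11/4
Tr(M) = 11/4

11/4


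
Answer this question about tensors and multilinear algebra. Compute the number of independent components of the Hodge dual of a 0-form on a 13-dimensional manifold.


The Hodge dual of a p-form on an n-dimensional manifold is an (n-p)-form.
n = 13, p = 0, so dual degree = 13 - 0 = 13
The number of components is C(n, n-p) = C(13, 13) = 1

1


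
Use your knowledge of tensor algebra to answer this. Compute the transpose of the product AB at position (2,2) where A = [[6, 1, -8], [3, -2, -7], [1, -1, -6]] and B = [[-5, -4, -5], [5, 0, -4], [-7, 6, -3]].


(AB)^T_{ij} = (AB)_{ji} = sum_k A_{jk} B_{ki}.
For i=2, j=2 we need (AB)_{22}:
A_{21} * B_{12} = 3 * -4 = -12
A_{22} * B_{22} = -2 * 0 = 0
A_{23} * B_{32} = -7 * 6 = -42
Sum = -12 + 0 + -42 = -54

-54


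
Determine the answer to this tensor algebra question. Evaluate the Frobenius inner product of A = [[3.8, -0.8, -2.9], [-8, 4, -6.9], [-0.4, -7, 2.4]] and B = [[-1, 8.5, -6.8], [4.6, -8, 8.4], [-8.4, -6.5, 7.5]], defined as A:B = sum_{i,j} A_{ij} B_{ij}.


A:B = sum over all i,j of A_{ij} * B_{ij}.
Row 1: 3.8*-1=-3.8, -0.8*8.5=-6.8, -2.9*-6.8=19.72 => row sum = 9.12
Row 2: -8*4.6=-36.8, 4*-8=-32, -6.9*8.4=-57.96 => row sum = -126.76
Row 3: -0.4*-8.4=3.36, -7*-6.5=45.5, 2.4*7.5=18 => row sum = 66.86
Total = 9.12 + -126.76 + 66.86 = -50.78

-50.78


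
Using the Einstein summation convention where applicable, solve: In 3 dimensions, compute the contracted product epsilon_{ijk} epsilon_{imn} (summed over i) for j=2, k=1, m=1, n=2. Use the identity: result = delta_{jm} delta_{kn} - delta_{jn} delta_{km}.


Using the identity: epsilon_{ijk} epsilon_{imn} = delta_{jm} delta_{kn} - delta_{jn} delta_{km}.
delta_{21} = 0
delta_{12} = 0
delta_{22} = 1
delta_{11} = 1
Result = 0 * 0 - 1 * 1 = 0 - 1 = -1

-1


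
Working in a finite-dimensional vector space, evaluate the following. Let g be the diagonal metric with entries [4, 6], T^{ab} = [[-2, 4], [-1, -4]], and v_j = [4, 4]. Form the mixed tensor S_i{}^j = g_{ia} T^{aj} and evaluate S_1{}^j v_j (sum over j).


Step 1: lower the first index. For a diagonal metric, g_{ia} T^{aj} = g_{ii} T^{ij} (no sum on i).
g_{11} = 4
S_1{}^1 = 4 * T^{11} = 4 * -2 = -8
S_1{}^2 = 4 * T^{12} = 4 * 4 = 16
Step 2: contract S_1{}^j with v_j.
S_1{}^1 * v_1 = -8 * 4 = -32
S_1{}^2 * v_2 = 16 * 4 = 64
Result = -32 + 64 = 32

32


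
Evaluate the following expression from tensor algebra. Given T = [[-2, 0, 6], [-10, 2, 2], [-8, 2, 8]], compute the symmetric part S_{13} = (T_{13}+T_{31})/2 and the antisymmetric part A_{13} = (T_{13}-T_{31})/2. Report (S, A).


T_{13} = 6
T_{31} = -8
S_{13} = (6 + -8)/2 = -2/2 = -1
A_{13} = (6 - -8)/2 = 14/2 = 7
Check: S + A = -1 + 7 = 6 = T_{13}.

(-1, 7)


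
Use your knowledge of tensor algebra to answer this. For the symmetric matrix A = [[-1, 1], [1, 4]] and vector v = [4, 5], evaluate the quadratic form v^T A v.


First compute Av:
(Av)_1 = -1*4 + 1*5 = 1
(Av)_2 = 1*4 + 4*5 = 24
Av = [1, 24]
Then v^T (Av) = 4*1 + 5*24
= 4 + 120 = 124

124


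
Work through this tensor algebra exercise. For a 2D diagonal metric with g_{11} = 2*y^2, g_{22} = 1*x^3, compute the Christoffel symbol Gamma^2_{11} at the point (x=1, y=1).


For a diagonal metric, Gamma^k_{ij} = (1/2) g^{kk} (dg_{ik}/dx_j + dg_{jk}/dx_i - dg_{ij}/dx_k).
The metric is diagonal, so g_{ab} = 0 for a != b.
At the given point: g_{11} = 2, g_{22} = 1
g^{22} = 1/1
dg_{12}/dx_1 = 0 (off-diagonal)
dg_{12}/dx_1 = 0 (off-diagonal)
dg_{11}/dx_2 = dg_{11}/dx_2 = 4
Numerator = 0 + 0 - 4 = -4
Gamma^2_{11} = -4 / (2 * 1) = -2

-2


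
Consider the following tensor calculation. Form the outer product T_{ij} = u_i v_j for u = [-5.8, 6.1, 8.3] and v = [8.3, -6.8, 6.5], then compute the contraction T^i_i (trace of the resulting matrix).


The outer product gives T_{ij} = u_i v_j.
The trace (contraction) is Tr(T) = sum_i T_{ii} = sum_i u_i v_i.
Diagonal entries:
T_{11} = u_1 * v_1 = -5.8 * 8.3 = -48.14
T_{22} = u_2 * v_2 = 6.1 * -6.8 = -41.48
T_{33} = u_3 * v_3 = 8.3 * 6.5 = 53.95
Tr(T) = -48.14 + -41.48 + 53.95 = -35.67

-35.67


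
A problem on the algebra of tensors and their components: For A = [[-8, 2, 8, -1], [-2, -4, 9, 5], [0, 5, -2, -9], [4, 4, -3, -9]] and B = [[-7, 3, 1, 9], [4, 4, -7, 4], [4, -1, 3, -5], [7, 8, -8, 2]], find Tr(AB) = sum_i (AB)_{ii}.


Tr(AB) = sum_i (AB)_{ii} where (AB)_{ii} = sum_k A_{ik} B_{ki}.
(AB)_{11} = -8*-7 + 2*4 + 8*4 + -1*7 = 89
(AB)_{22} = -2*3 + -4*4 + 9*-1 + 5*8 = 9
(AB)_{33} = 0*1 + 5*-7 + -2*3 + -9*-8 = 31
(AB)_{44} = 4*9 + 4*4 + -3*-5 + -9*2 = 49
Tr(AB) = 89 + 9 + 31 + 49 = 178

178


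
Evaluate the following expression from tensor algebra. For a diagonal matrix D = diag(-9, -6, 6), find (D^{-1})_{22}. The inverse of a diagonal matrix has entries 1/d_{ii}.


For a diagonal matrix, the inverse has entries (D^{-1})_{ii} = 1/d_{ii}.
The diagonal entries are: d_{11} = -9, d_{22} = -6, d_{33} = 6
We need (D^{-1})_{22} = 1/d_{22} = 1/-6 = -1/6

-1/6


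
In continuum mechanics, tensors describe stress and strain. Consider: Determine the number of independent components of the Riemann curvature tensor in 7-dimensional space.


The Riemann tensor in d dimensions has d^2(d^2 - 1)/12 independent components.
d = 7, so d^2 = 49
d^2 - 1 = 48
d^2(d^2 - 1) = 49 * 48 = 2352
Divide by 12: 2352 / 12 = 196

196


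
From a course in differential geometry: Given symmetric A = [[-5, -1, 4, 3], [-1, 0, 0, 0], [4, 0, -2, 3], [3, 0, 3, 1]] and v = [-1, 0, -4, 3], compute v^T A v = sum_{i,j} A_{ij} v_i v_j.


First compute Av:
(Av)_1 = -5*-1 + -1*0 + 4*-4 + 3*3 = -2
(Av)_2 = -1*-1 + 0*0 + 0*-4 + 0*3 = 1
(Av)_3 = 4*-1 + 0*0 + -2*-4 + 3*3 = 13
(Av)_4 = 3*-1 + 0*0 + 3*-4 + 1*3 = -12
Av = [-2, 1, 13, -12]
Then v^T (Av) = -1*-2 + 0*1 + -4*13 + 3*-12
= 2 + 0 + -52 + -36 = -86

-86


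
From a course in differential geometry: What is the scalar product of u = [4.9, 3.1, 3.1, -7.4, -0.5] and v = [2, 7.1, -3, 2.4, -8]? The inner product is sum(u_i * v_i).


The inner product u . v = sum of u_i * v_i.
Term-by-term: 4.9 * 2, 3.1 * 7.1, 3.1 * -3, -7.4 * 2.4, -0.5 * -8
Products: 9.8, 22.01, -9.3, -17.76, 4
Sum = 9.8 + 22.01 + -9.3 + -17.76 + 4 = 8.75

8.75


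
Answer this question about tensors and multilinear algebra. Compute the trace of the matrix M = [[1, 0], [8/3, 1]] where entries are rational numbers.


The trace is the sum of diagonal entries.
Diagonal: M[1,1] = 1, M[2,2] = 1
Tr(M) = 1 + 1
Computing step by step:
After adding M[1,1]: 1
After adding M[2,2]: 2
Tr(M) = 2

2


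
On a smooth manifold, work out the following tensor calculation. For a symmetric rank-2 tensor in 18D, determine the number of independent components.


A symmetric rank-2 tensor in d dimensions has d(d+1)/2 independent components.
d = 18
d(d+1)/2 = 18 * 19 / 2 = 342 / 2 = 171

171


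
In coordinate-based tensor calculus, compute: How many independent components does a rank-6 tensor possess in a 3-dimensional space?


The number of components of a rank-r tensor in d dimensions is d^r.
Here d = 3 and r = 6.
3^6 = 729

729


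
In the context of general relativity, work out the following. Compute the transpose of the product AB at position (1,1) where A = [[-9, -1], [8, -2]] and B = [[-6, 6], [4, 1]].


(AB)^T_{ij} = (AB)_{ji} = sum_k A_{jk} B_{ki}.
For i=1, j=1 we need (AB)_{11}:
A_{11} * B_{11} = -9 * -6 = 54
A_{12} * B_{21} = -1 * 4 = -4
Sum = 54 + -4 = 50

50


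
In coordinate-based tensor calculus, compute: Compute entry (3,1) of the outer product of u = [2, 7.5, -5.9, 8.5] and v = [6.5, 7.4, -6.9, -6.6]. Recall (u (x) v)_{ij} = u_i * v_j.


The outer product entry T_{ij} = u_i * v_j.
We need i=3, j=1.
u_3 = -5.9, v_1 = 6.5
T_{3,1} = -5.9 * 6.5 = -38.35

-38.35


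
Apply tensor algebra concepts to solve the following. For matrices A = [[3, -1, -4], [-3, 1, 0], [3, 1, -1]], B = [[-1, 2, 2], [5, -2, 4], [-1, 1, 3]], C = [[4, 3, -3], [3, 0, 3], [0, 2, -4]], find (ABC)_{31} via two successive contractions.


(ABC)_{31} = sum_m (AB)_{3m} C_{m1}. First compute row 3 of AB.
(AB)_{31} = 3*-1 + 1*5 + -1*-1 = 3
(AB)_{32} = 3*2 + 1*-2 + -1*1 = 3
(AB)_{33} = 3*2 + 1*4 + -1*3 = 7
Now contract with column 1 of C:
(AB)_{31} * C_{11} = 3 * 4 = 12
(AB)_{32} * C_{21} = 3 * 3 = 9
(AB)_{33} * C_{31} = 7 * 0 = 0
(ABC)_{31} = 12 + 9 + 0 = 21

21


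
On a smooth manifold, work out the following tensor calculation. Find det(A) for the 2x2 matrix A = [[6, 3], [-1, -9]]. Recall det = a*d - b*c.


For a 2x2 matrix [[a, b], [c, d]], det = a*d - b*c.
a = 6, b = 3, c = -1, d = -9
a*d = 6 * -9 = -54
b*c = 3 * -1 = -3
det = -54 - -3 = -51

-51


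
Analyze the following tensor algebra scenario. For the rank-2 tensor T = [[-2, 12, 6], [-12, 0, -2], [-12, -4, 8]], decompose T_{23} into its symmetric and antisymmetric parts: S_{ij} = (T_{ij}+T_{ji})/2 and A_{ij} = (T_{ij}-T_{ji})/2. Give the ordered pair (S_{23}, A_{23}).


T_{23} = -2
T_{32} = -4
S_{23} = (-2 + -4)/2 = -6/2 = -3
A_{23} = (-2 - -4)/2 = 2/2 = 1
Check: S + A = -3 + 1 = -2 = T_{23}.

(-3, 1)


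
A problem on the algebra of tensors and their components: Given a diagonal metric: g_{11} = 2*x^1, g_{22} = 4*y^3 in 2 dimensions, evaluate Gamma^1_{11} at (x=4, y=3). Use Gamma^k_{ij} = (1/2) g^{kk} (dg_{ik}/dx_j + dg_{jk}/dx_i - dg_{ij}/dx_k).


For a diagonal metric, Gamma^k_{ij} = (1/2) g^{kk} (dg_{ik}/dx_j + dg_{jk}/dx_i - dg_{ij}/dx_k).
The metric is diagonal, so g_{ab} = 0 for a != b.
At the given point: g_{11} = 8, g_{22} = 108
g^{11} = 1/8
dg_{11}/dx_1 = dg_{11}/dx_1 = 2
dg_{11}/dx_1 = dg_{11}/dx_1 = 2
dg_{11}/dx_1 = dg_{11}/dx_1 = 2
Numerator = 2 + 2 - 2 = 2
Gamma^1_{11} = 2 / (2 * 8) = 1/8

1/8


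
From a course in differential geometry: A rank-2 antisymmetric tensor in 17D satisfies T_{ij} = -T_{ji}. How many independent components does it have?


An antisymmetric rank-2 tensor satisfies A_{ij} = -A_{ji}, so diagonal entries are zero.
The independent components are the upper-triangular entries: C(n, 2) = n(n-1)/2.
n = 17
C(17, 2) = 17 * 16 / 2 = 272 / 2 = 136

136


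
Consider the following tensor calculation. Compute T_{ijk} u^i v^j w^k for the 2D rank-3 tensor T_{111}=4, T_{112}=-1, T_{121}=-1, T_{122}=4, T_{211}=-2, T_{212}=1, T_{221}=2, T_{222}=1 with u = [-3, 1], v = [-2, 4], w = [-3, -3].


S = sum over i,j,k of T_{ijk} u_i v_j w_k. Expanding all 8 terms:
T_{111}*u_1*v_1*w_1 = 4*-3*-2*-3 = -72  (running total: -72)
T_{112}*u_1*v_1*w_2 = -1*-3*-2*-3 = 18  (running total: -54)
T_{121}*u_1*v_2*w_1 = -1*-3*4*-3 = -36  (running total: -90)
T_{122}*u_1*v_2*w_2 = 4*-3*4*-3 = 144  (running total: 54)
T_{211}*u_2*v_1*w_1 = -2*1*-2*-3 = -12  (running total: 42)
T_{212}*u_2*v_1*w_2 = 1*1*-2*-3 = 6  (running total: 48)
T_{221}*u_2*v_2*w_1 = 2*1*4*-3 = -24  (running total: 24)
T_{222}*u_2*v_2*w_2 = 1*1*4*-3 = -12  (running total: 12)
S = 12

12


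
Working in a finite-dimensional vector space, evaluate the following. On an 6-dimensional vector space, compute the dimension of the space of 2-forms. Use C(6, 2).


The dimension of the space of p-forms on an n-dimensional space is C(n, p).
n = 6, p = 2
C(6, 2) = 6! / (2! * 4!) = 15

15


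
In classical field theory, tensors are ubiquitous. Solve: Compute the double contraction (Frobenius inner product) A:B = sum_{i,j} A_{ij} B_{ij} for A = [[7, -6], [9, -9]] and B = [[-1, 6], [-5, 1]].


A:B = sum over all i,j of A_{ij} * B_{ij}.
Row 1: 7*-1=-7, -6*6=-36 => row sum = -43
Row 2: 9*-5=-45, -9*1=-9 => row sum = -54
Total = -43 + -54 = -97

-97


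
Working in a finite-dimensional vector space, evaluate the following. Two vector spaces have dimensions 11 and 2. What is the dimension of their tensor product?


The dimension of a tensor product is the product of dimensions.
dim(V) = 11, dim(W) = 2
dim(V (x) W) = 11 * 2 = 22

22


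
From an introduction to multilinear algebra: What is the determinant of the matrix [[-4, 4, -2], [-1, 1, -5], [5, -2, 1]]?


Expanding along the first row, det(A) = a11*M_11 - a12*M_12 + a13*M_13, where M_1j is the (1,j) minor.
Minor M_11 = 1*1 - -5*-2 = -9
Minor M_12 = -1*1 - -5*5 = 24
Minor M_13 = -1*-2 - 1*5 = -3
det = -4*(-9) - 4*(24) + -2*(-3)
    = 36 - 96 + 6
    = -54

-54


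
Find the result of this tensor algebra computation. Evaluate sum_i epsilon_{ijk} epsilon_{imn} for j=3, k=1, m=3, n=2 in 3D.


Using the identity: epsilon_{ijk} epsilon_{imn} = delta_{jm} delta_{kn} - delta_{jn} delta_{km}.
delta_{33} = 1
delta_{12} = 0
delta_{32} = 0
delta_{13} = 0
Result = 1 * 0 - 0 * 0 = 0 - 0 = 0

0


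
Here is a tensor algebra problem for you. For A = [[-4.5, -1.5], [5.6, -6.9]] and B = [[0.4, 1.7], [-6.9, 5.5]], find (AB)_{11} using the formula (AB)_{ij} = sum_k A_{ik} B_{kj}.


(AB)_{ij} = sum_k A_{ik} B_{kj}.
For i=1, j=1:
A_{11} * B_{11} = -4.5 * 0.4 = -1.8
A_{12} * B_{21} = -1.5 * -6.9 = 10.35
Sum = -1.8 + 10.35 = 8.55

8.55


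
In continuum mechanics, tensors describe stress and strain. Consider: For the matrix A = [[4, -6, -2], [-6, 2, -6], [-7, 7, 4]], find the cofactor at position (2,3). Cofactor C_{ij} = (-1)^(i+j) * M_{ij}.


To find cofactor C_{23}, delete row 2 and column 3.
The resulting 2x2 submatrix is: [[4, -6], [-7, 7]]
Minor M_{23} = 4*7 - -6*-7
  = 28 - 42 = -14
Sign = (-1)^(2+3) = (-1)^5 = -1
Cofactor C_{23} = -1 * -14 = 14

14


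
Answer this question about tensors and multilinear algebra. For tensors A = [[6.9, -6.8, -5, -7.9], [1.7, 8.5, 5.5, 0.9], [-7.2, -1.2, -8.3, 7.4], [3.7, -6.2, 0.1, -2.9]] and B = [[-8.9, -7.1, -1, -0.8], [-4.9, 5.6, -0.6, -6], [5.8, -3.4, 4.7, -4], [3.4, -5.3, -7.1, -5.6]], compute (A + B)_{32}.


Tensor addition is component-wise: (A + B)_{ij} = A_{ij} + B_{ij}.
A_{32} = -1.2
B_{32} = -3.4
(A + B)_{32} = -1.2 + -3.4 = -4.6

-4.6


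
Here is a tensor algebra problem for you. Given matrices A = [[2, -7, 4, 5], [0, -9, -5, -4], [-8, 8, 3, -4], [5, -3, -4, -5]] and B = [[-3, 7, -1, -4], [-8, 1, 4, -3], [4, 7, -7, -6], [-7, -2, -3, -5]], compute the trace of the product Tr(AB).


Tr(AB) = sum_i (AB)_{ii} where (AB)_{ii} = sum_k A_{ik} B_{ki}.
(AB)_{11} = 2*-3 + -7*-8 + 4*4 + 5*-7 = 31
(AB)_{22} = 0*7 + -9*1 + -5*7 + -4*-2 = -36
(AB)_{33} = -8*-1 + 8*4 + 3*-7 + -4*-3 = 31
(AB)_{44} = 5*-4 + -3*-3 + -4*-6 + -5*-5 = 38
Tr(AB) = 31 + -36 + 31 + 38 = 64

64


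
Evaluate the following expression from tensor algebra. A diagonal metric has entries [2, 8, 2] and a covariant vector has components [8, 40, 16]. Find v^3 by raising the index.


To raise an index with a diagonal metric: v^i = v_i / g_{ii}.
For index 3: v_3 = 16, g_{33} = 2
v^3 = 16 / 2 = 8

8


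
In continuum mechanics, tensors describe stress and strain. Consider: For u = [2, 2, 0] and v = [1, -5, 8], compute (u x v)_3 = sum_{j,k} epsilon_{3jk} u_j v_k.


(u x v)_3 = sum_{j,k} epsilon_{3jk} u_j v_k. Only permutations of (1,2,3) contribute; the two non-zero terms are:
eps_{312} u_1 v_2 = 1 * 2 * -5 = -10
eps_{321} u_2 v_1 = -1 * 2 * 1 = -2
(u x v)_3 = -12

-12


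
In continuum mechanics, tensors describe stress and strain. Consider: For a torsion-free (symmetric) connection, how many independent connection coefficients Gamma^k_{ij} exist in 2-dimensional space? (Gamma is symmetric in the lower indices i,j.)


Christoffel symbols Gamma^k_{ij} are symmetric in i,j, so there are d * d(d+1)/2 independent symbols.
d = 2
d(d+1)/2 = 2 * 3 / 2 = 3
Total = 2 * 3 = 6

6


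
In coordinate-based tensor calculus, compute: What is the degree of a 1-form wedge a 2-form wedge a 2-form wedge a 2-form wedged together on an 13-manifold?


The degree of a wedge product is the sum of the degrees of the individual forms.
Degrees: 1, 2, 2, 2
Total degree = 1 + 2 + 2 + 2 = 7

7


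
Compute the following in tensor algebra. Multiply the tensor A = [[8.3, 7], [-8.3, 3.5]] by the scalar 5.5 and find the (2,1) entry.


Scalar multiplication: (cA)_{ij} = c * A_{ij}.
c = 5.5
A_{21} = -8.3
(cA)_{21} = 5.5 * -8.3 = -45.65

-45.65


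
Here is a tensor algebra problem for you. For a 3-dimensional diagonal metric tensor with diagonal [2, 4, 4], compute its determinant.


For a diagonal metric, the determinant is the product of diagonal entries.
Diagonal entries: 2, 4, 4
det(g) = 2 * 4 * 4 = 32

32


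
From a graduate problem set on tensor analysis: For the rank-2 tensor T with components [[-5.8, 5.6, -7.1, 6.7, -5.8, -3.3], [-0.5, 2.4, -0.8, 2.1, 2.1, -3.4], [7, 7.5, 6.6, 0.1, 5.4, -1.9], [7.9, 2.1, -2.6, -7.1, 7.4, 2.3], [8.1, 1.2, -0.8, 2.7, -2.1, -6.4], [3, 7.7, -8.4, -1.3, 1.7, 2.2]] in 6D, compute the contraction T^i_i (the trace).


The contraction (trace) of a rank-2 tensor is the sum of its diagonal elements.
Diagonal entries: A[1,1] = -5.8, A[2,2] = 2.4, A[3,3] = 6.6, A[4,4] = -7.1, A[5,5] = -2.1, A[6,6] = 2.2
Tr(A) = -5.8 + 2.4 + 6.6 + -7.1 + -2.1 + 2.2 = -3.8

-3.8


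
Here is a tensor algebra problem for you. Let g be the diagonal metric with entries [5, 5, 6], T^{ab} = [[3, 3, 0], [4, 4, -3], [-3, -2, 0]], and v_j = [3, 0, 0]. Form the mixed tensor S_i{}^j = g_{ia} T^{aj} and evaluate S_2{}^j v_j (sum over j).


Step 1: lower the first index. For a diagonal metric, g_{ia} T^{aj} = g_{ii} T^{ij} (no sum on i).
g_{22} = 5
S_2{}^1 = 5 * T^{21} = 5 * 4 = 20
S_2{}^2 = 5 * T^{22} = 5 * 4 = 20
S_2{}^3 = 5 * T^{23} = 5 * -3 = -15
Step 2: contract S_2{}^j with v_j.
S_2{}^1 * v_1 = 20 * 3 = 60
S_2{}^2 * v_2 = 20 * 0 = 0
S_2{}^3 * v_3 = -15 * 0 = 0
Result = 60 + 0 + 0 = 60

60


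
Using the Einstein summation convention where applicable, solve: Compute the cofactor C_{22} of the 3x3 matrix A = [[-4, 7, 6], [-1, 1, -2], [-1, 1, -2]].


To find cofactor C_{22}, delete row 2 and column 2.
The resulting 2x2 submatrix is: [[-4, 6], [-1, -2]]
Minor M_{22} = -4*-2 - 6*-1
  = 8 - -6 = 14
Sign = (-1)^(2+2) = (-1)^4 = 1
Cofactor C_{22} = 1 * 14 = 14

14


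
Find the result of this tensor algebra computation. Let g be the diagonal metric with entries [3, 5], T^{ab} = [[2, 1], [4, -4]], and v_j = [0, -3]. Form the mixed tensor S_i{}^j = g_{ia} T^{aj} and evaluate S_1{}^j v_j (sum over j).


Step 1: lower the first index. For a diagonal metric, g_{ia} T^{aj} = g_{ii} T^{ij} (no sum on i).
g_{11} = 3
S_1{}^1 = 3 * T^{11} = 3 * 2 = 6
S_1{}^2 = 3 * T^{12} = 3 * 1 = 3
Step 2: contract S_1{}^j with v_j.
S_1{}^1 * v_1 = 6 * 0 = 0
S_1{}^2 * v_2 = 3 * -3 = -9
Result = 0 + -9 = -9

-9


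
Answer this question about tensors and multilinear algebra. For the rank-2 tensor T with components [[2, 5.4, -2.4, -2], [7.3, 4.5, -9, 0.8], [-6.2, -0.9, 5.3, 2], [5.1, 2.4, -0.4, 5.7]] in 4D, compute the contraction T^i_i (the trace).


The contraction (trace) of a rank-2 tensor is the sum of its diagonal elements.
Diagonal entries: A[1,1] = 2, A[2,2] = 4.5, A[3,3] = 5.3, A[4,4] = 5.7
Tr(A) = 2 + 4.5 + 5.3 + 5.7 = 17.5

17.5


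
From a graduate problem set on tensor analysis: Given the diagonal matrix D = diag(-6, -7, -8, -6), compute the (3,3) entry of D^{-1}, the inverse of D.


For a diagonal matrix, the inverse has entries (D^{-1})_{ii} = 1/d_{ii}.
The diagonal entries are: d_{11} = -6, d_{22} = -7, d_{33} = -8, d_{44} = -6
We need (D^{-1})_{33} = 1/d_{33} = 1/-8 = -1/8

-1/8


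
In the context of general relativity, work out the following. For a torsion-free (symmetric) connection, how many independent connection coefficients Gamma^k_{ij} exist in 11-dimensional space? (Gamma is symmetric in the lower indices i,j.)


Christoffel symbols Gamma^k_{ij} are symmetric in i,j, so there are d * d(d+1)/2 independent symbols.
d = 11
d(d+1)/2 = 11 * 12 / 2 = 66
Total = 11 * 66 = 726

726


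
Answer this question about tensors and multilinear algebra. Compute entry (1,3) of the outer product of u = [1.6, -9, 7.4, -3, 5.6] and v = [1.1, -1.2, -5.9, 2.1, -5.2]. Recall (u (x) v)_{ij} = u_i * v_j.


The outer product entry T_{ij} = u_i * v_j.
We need i=1, j=3.
u_1 = 1.6, v_3 = -5.9
T_{1,3} = 1.6 * -5.9 = -9.44

-9.44


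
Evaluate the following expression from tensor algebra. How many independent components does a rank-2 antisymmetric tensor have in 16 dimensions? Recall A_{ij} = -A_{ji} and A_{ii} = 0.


An antisymmetric rank-2 tensor satisfies A_{ij} = -A_{ji}, so diagonal entries are zero.
The independent components are the upper-triangular entries: C(n, 2) = n(n-1)/2.
n = 16
C(16, 2) = 16 * 15 / 2 = 240 / 2 = 120

120


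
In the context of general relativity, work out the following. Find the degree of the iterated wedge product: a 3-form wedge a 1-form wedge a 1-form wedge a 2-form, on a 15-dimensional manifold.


The degree of a wedge product is the sum of the degrees of the individual forms.
Degrees: 3, 1, 1, 2
Total degree = 3 + 1 + 1 + 2 = 7

7


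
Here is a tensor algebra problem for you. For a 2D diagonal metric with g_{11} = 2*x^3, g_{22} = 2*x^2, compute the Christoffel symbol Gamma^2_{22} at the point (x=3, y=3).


For a diagonal metric, Gamma^k_{ij} = (1/2) g^{kk} (dg_{ik}/dx_j + dg_{jk}/dx_i - dg_{ij}/dx_k).
The metric is diagonal, so g_{ab} = 0 for a != b.
At the given point: g_{11} = 54, g_{22} = 18
g^{22} = 1/18
dg_{22}/dx_2 = dg_{22}/dx_2 = 0
dg_{22}/dx_2 = dg_{22}/dx_2 = 0
dg_{22}/dx_2 = dg_{22}/dx_2 = 0
Numerator = 0 + 0 - 0 = 0
Gamma^2_{22} = 0 / (2 * 18) = 0

0


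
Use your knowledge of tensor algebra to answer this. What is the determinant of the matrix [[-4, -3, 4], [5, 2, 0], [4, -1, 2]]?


Expanding along the first row, det(A) = a11*M_11 - a12*M_12 + a13*M_13, where M_1j is the (1,j) minor.
Minor M_11 = 2*2 - 0*-1 = 4
Minor M_12 = 5*2 - 0*4 = 10
Minor M_13 = 5*-1 - 2*4 = -13
det = -4*(4) - -3*(10) + 4*(-13)
    = -16 - -30 + -52
    = -38

-38


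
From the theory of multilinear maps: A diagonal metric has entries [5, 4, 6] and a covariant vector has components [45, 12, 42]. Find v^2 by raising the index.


To raise an index with a diagonal metric: v^i = v_i / g_{ii}.
For index 2: v_2 = 12, g_{22} = 4
v^2 = 12 / 4 = 3

3


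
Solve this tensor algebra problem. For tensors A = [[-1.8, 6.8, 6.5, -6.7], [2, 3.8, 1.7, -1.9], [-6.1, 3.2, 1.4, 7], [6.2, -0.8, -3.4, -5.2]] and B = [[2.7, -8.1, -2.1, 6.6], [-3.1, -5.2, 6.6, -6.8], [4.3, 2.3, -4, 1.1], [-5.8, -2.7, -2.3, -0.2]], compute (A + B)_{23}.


Tensor addition is component-wise: (A + B)_{ij} = A_{ij} + B_{ij}.
A_{23} = 1.7
B_{23} = 6.6
(A + B)_{23} = 1.7 + 6.6 = 8.3

8.3


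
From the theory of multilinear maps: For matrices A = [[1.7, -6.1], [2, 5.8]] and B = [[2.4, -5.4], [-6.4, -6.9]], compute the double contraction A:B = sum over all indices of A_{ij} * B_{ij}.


A:B = sum over all i,j of A_{ij} * B_{ij}.
Row 1: 1.7*2.4=4.08, -6.1*-5.4=32.94 => row sum = 37.02
Row 2: 2*-6.4=-12.8, 5.8*-6.9=-40.02 => row sum = -52.82
Total = 37.02 + -52.82 = -15.8

-15.8


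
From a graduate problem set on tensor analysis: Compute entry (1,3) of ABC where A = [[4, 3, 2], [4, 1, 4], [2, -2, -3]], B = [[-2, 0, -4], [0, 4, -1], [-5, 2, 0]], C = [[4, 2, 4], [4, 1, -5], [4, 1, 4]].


(ABC)_{13} = sum_m (AB)_{1m} C_{m3}. First compute row 1 of AB.
(AB)_{11} = 4*-2 + 3*0 + 2*-5 = -18
(AB)_{12} = 4*0 + 3*4 + 2*2 = 16
(AB)_{13} = 4*-4 + 3*-1 + 2*0 = -19
Now contract with column 3 of C:
(AB)_{11} * C_{13} = -18 * 4 = -72
(AB)_{12} * C_{23} = 16 * -5 = -80
(AB)_{13} * C_{33} = -19 * 4 = -76
(ABC)_{13} = -72 + -80 + -76 = -228

-228


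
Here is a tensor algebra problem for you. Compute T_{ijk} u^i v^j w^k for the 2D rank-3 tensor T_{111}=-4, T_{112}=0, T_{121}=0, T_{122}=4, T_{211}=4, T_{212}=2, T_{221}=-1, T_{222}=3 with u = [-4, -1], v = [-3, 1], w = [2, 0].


S = sum over i,j,k of T_{ijk} u_i v_j w_k. Expanding all 8 terms:
T_{111}*u_1*v_1*w_1 = -4*-4*-3*2 = -96  (running total: -96)
T_{112}*u_1*v_1*w_2 = 0*-4*-3*0 = 0  (running total: -96)
T_{121}*u_1*v_2*w_1 = 0*-4*1*2 = 0  (running total: -96)
T_{122}*u_1*v_2*w_2 = 4*-4*1*0 = 0  (running total: -96)
T_{211}*u_2*v_1*w_1 = 4*-1*-3*2 = 24  (running total: -72)
T_{212}*u_2*v_1*w_2 = 2*-1*-3*0 = 0  (running total: -72)
T_{221}*u_2*v_2*w_1 = -1*-1*1*2 = 2  (running total: -70)
T_{222}*u_2*v_2*w_2 = 3*-1*1*0 = 0  (running total: -70)
S = -70

-70


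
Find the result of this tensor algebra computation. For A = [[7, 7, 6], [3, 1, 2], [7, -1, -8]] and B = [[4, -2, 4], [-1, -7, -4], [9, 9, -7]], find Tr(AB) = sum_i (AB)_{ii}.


Tr(AB) = sum_i (AB)_{ii} where (AB)_{ii} = sum_k A_{ik} B_{ki}.
(AB)_{11} = 7*4 + 7*-1 + 6*9 = 75
(AB)_{22} = 3*-2 + 1*-7 + 2*9 = 5
(AB)_{33} = 7*4 + -1*-4 + -8*-7 = 88
Tr(AB) = 75 + 5 + 88 = 168

168


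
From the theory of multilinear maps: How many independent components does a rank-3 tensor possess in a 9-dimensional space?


The number of components of a rank-r tensor in d dimensions is d^r.
Here d = 9 and r = 3.
9^3 = 729

729


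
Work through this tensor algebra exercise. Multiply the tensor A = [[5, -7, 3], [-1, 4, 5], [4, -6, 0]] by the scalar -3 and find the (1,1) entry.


Scalar multiplication: (cA)_{ij} = c * A_{ij}.
c = -3
A_{11} = 5
(cA)_{11} = -3 * 5 = -15

-15


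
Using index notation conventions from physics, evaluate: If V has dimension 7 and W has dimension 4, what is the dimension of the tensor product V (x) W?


The dimension of a tensor product is the product of dimensions.
dim(V) = 7, dim(W) = 4
dim(V (x) W) = 7 * 4 = 28

28


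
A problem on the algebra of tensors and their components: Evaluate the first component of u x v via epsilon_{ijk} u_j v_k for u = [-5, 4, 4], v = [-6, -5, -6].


(u x v)_1 = sum_{j,k} epsilon_{1jk} u_j v_k. Only permutations of (1,2,3) contribute; the two non-zero terms are:
eps_{123} u_2 v_3 = 1 * 4 * -6 = -24
eps_{132} u_3 v_2 = -1 * 4 * -5 = 20
(u x v)_1 = -4

-4


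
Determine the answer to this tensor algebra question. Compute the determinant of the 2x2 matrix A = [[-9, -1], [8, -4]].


For a 2x2 matrix [[a, b], [c, d]], det = a*d - b*c.
a = -9, b = -1, c = 8, d = -4
a*d = -9 * -4 = 36
b*c = -1 * 8 = -8
det = 36 - -8 = 44

44


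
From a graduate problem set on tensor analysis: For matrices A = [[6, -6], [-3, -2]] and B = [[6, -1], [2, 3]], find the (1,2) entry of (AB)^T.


(AB)^T_{ij} = (AB)_{ji} = sum_k A_{jk} B_{ki}.
For i=1, j=2 we need (AB)_{21}:
A_{21} * B_{11} = -3 * 6 = -18
A_{22} * B_{21} = -2 * 2 = -4
Sum = -18 + -4 = -22

-22


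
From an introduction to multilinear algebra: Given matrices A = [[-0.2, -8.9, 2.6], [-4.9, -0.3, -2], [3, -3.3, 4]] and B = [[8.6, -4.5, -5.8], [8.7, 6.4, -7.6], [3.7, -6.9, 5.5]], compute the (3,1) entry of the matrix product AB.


(AB)_{ij} = sum_k A_{ik} B_{kj}.
For i=3, j=1:
A_{31} * B_{11} = 3 * 8.6 = 25.8
A_{32} * B_{21} = -3.3 * 8.7 = -28.71
A_{33} * B_{31} = 4 * 3.7 = 14.8
Sum = 25.8 + -28.71 + 14.8 = 11.89

11.89


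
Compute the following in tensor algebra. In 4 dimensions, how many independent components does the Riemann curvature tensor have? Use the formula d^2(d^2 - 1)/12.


The Riemann tensor in d dimensions has d^2(d^2 - 1)/12 independent components.
d = 4, so d^2 = 16
d^2 - 1 = 15
d^2(d^2 - 1) = 16 * 15 = 240
Divide by 12: 240 / 12 = 20

20


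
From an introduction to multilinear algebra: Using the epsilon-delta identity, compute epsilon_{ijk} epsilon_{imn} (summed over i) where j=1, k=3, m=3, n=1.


Using the identity: epsilon_{ijk} epsilon_{imn} = delta_{jm} delta_{kn} - delta_{jn} delta_{km}.
delta_{13} = 0
delta_{31} = 0
delta_{11} = 1
delta_{33} = 1
Result = 0 * 0 - 1 * 1 = 0 - 1 = -1

-1


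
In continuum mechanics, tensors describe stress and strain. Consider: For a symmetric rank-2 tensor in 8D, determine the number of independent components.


A symmetric rank-2 tensor in d dimensions has d(d+1)/2 independent components.
d = 8
d(d+1)/2 = 8 * 9 / 2 = 72 / 2 = 36

36


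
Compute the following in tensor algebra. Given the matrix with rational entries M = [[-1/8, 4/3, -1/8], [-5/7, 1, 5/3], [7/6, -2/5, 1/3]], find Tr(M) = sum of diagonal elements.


The trace is the sum of diagonal entries.
Diagonal: M[1,1] = -1/8, M[2,2] = 1, M[3,3] = 1/3
Tr(M) = -1/8 + 1 + 1/3
Computing step by step:
After adding M[1,1]: -1/8
After adding M[2,2]: 7/8
After adding M[3,3]: 29/24
Tr(M) = 29/24

29/24


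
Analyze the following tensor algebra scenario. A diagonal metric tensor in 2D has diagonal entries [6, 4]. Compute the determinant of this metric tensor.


For a diagonal metric, the determinant is the product of diagonal entries.
Diagonal entries: 6, 4
det(g) = 6 * 4 = 24

24


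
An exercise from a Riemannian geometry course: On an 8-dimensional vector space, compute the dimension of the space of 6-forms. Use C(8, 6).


The dimension of the space of p-forms on an n-dimensional space is C(n, p).
n = 8, p = 6
C(8, 6) = 8! / (6! * 2!) = 28

28


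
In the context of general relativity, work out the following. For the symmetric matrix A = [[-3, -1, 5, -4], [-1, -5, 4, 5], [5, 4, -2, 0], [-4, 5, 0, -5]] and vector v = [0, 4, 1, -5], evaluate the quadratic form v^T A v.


First compute Av:
(Av)_1 = -3*0 + -1*4 + 5*1 + -4*-5 = 21
(Av)_2 = -1*0 + -5*4 + 4*1 + 5*-5 = -41
(Av)_3 = 5*0 + 4*4 + -2*1 + 0*-5 = 14
(Av)_4 = -4*0 + 5*4 + 0*1 + -5*-5 = 45
Av = [21, -41, 14, 45]
Then v^T (Av) = 0*21 + 4*-41 + 1*14 + -5*45
= 0 + -164 + 14 + -225 = -375

-375
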